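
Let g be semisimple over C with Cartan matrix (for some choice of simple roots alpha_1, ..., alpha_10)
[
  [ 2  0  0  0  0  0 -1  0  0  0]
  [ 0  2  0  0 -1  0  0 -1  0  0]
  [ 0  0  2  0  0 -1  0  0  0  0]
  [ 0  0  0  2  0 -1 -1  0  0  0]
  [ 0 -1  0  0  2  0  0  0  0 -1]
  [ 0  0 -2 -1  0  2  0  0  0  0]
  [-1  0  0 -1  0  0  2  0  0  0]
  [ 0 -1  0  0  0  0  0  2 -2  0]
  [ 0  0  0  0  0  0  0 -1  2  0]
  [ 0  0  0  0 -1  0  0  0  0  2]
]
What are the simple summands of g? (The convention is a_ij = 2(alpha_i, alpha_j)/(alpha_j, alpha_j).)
B5 + B5

The diagram associated to this matrix has two connected components: the simple roots {alpha_2, alpha_5, alpha_8, alpha_9, alpha_10} form a chain of 5 nodes with a double edge at one end; the terminal node there is the unique short simple root (B_5), and {alpha_1, alpha_3, alpha_4, alpha_6, alpha_7} form a chain of 5 nodes with a double edge at one end; the terminal node there is the unique short simple root (B_5). A semisimple Lie algebra decomposes uniquely as the direct sum of simple ideals, one per connected component of its Dynkin diagram, so g ≅ B_5 ⊕ B_5 (dimension 55 + 55 = 110).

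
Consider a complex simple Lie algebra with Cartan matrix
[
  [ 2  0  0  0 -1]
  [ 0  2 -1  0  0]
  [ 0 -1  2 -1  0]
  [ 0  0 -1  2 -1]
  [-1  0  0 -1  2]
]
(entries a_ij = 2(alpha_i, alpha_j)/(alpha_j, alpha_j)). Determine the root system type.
type A_5

The matrix has rank 5 with 2's on the diagonal. Reading the off-diagonal entries as Dynkin edges (a single edge where a_ij = a_ji = -1; a double or triple edge where a_ij * a_ji = 2 or 3), the diagram is a chain of 5 nodes with single edges (A_5). One simple-root ordering that puts it in standard form is (alpha_2, alpha_3, alpha_4, alpha_5, alpha_1). So the algebra is type A_5, i.e. sl(6).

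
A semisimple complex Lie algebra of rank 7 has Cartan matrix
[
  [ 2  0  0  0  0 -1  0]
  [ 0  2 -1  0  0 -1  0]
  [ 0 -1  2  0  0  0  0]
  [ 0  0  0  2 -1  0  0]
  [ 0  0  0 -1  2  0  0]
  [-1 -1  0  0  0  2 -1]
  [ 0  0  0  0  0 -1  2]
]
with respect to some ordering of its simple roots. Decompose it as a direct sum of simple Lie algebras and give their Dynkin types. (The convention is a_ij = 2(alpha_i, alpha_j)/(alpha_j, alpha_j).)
The diagram associated to this matrix has two connected components: the simple roots {alpha_4, alpha_5} form a chain of 2 nodes with single edges (A_2), and {alpha_1, alpha_2, alpha_3, alpha_6, alpha_7} form a chain of 3 nodes with a fork of two nodes at one end (D_5). A semisimple Lie algebra decomposes uniquely as the direct sum of simple ideals, one per connected component of its Dynkin diagram, so g ≅ A_2 ⊕ D_5 (dimension 8 + 45 = 53).

A_2 ⊕ D_5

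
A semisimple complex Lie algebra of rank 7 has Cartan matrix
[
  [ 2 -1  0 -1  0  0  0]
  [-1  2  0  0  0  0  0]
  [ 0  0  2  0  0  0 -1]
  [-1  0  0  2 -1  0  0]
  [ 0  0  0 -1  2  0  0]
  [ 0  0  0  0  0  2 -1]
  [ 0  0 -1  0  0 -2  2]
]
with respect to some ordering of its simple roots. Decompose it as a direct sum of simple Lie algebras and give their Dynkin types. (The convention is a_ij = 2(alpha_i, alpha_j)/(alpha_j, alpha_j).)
The diagram associated to this matrix has two connected components: the simple roots {alpha_1, alpha_2, alpha_4, alpha_5} form a chain of 4 nodes with single edges (A_4), and {alpha_3, alpha_6, alpha_7} form a chain of 3 nodes with a double edge at one end; the terminal node there is the unique short simple root (B_3). A semisimple Lie algebra decomposes uniquely as the direct sum of simple ideals, one per connected component of its Dynkin diagram, so g ≅ A_4 ⊕ B_3 (dimension 24 + 21 = 45).

A4 + B3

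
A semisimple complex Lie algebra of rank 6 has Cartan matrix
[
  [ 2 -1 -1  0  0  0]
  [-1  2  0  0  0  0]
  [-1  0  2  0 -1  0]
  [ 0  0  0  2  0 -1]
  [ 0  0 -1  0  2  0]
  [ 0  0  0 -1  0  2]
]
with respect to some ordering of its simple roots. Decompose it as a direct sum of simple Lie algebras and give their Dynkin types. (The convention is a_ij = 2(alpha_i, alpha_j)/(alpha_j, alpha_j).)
A_2 ⊕ A_4

The diagram associated to this matrix has two connected components: the simple roots {alpha_4, alpha_6} form a chain of 2 nodes with single edges (A_2), and {alpha_1, alpha_2, alpha_3, alpha_5} form a chain of 4 nodes with single edges (A_4). A semisimple Lie algebra decomposes uniquely as the direct sum of simple ideals, one per connected component of its Dynkin diagram, so g ≅ A_2 ⊕ A_4 (dimension 8 + 24 = 32).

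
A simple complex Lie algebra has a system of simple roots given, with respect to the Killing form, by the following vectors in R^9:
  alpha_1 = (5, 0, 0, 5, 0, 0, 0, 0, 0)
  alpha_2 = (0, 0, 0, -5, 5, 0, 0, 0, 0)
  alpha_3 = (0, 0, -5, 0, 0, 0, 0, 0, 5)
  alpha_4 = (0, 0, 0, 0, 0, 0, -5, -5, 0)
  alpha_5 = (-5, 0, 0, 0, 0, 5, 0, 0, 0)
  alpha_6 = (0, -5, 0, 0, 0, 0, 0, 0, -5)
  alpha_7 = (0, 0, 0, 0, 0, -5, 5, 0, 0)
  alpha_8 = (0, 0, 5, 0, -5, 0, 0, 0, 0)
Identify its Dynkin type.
A_8 (sl(9))

Compute the Cartan integers a_ij = 2(alpha_i, alpha_j)/(alpha_j, alpha_j); the resulting 8x8 Cartan matrix is
[[2, -1, 0, 0, -1, 0, 0, 0], [-1, 2, 0, 0, 0, 0, 0, -1], [0, 0, 2, 0, 0, -1, 0, -1], [0, 0, 0, 2, 0, 0, -1, 0], [-1, 0, 0, 0, 2, 0, -1, 0], [0, 0, -1, 0, 0, 2, 0, 0], [0, 0, 0, -1, -1, 0, 2, 0], [0, -1, -1, 0, 0, 0, 0, 2]].
All simple roots have the same length, so the diagram is simply laced. The associated Dynkin diagram is a chain of 8 nodes with single edges (A_8), so the type is A_8 (the algebra sl(9)).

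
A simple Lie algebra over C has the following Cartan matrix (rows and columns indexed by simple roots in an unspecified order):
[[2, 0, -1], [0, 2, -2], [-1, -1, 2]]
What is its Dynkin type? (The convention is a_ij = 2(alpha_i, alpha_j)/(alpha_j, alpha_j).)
The matrix has rank 3 with 2's on the diagonal. Reading the off-diagonal entries as Dynkin edges (a single edge where a_ij = a_ji = -1; a double or triple edge where a_ij * a_ji = 2 or 3), the diagram is a chain of 3 nodes with a double edge at one end; the terminal node there is the unique long simple root (C_3). One simple-root ordering that puts it in standard form is (alpha_1, alpha_3, alpha_2). So the algebra is type C_3, i.e. sp(6).

C3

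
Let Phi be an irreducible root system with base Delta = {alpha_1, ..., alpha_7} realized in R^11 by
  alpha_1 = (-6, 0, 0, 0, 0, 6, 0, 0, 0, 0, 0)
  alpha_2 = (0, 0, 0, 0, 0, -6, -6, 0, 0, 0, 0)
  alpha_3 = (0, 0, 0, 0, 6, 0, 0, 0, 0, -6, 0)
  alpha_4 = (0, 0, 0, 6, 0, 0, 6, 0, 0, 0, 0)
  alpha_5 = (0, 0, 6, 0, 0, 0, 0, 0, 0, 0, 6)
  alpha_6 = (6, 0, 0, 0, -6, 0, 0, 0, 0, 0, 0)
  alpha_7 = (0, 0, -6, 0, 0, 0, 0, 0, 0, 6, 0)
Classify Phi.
A_7

Compute the Cartan integers a_ij = 2(alpha_i, alpha_j)/(alpha_j, alpha_j); the resulting 7x7 Cartan matrix is
[[2, -1, 0, 0, 0, -1, 0], [-1, 2, 0, -1, 0, 0, 0], [0, 0, 2, 0, 0, -1, -1], [0, -1, 0, 2, 0, 0, 0], [0, 0, 0, 0, 2, 0, -1], [-1, 0, -1, 0, 0, 2, 0], [0, 0, -1, 0, -1, 0, 2]].
All simple roots have the same length, so the diagram is simply laced. The associated Dynkin diagram is a chain of 7 nodes with single edges (A_7), so the type is A_7 (the algebra sl(8)).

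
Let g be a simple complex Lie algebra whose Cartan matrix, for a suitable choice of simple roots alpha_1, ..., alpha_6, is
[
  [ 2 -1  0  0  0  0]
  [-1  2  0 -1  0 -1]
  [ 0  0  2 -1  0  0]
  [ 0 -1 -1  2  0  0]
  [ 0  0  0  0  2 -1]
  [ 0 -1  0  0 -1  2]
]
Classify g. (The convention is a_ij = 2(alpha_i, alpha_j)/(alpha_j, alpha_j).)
E_6

The matrix has rank 6 with 2's on the diagonal. Reading the off-diagonal entries as Dynkin edges (a single edge where a_ij = a_ji = -1; a double or triple edge where a_ij * a_ji = 2 or 3), the diagram is a chain of 5 nodes with one extra node attached to the third node from one end (E_6). One simple-root ordering that puts it in standard form is (alpha_3, alpha_1, alpha_4, alpha_2, alpha_6, alpha_5). So the algebra is type E_6.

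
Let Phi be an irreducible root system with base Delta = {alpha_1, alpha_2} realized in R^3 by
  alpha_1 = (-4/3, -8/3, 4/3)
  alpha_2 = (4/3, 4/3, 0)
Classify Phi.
Compute the Cartan integers a_ij = 2(alpha_i, alpha_j)/(alpha_j, alpha_j); the resulting 2x2 Cartan matrix is
[[2, -3], [-1, 2]].
The roots have two lengths (squared-length ratio 3:1); the short ones are alpha_{2}. The associated Dynkin diagram is two nodes joined by a triple edge (G_2), so the type is G_2.

G_2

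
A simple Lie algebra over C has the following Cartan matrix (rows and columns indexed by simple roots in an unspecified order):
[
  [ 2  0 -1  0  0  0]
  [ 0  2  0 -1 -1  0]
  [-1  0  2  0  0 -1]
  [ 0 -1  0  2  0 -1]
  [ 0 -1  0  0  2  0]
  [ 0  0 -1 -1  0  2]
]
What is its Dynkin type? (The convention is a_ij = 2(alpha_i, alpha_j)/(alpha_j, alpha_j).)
The matrix has rank 6 with 2's on the diagonal. Reading the off-diagonal entries as Dynkin edges (a single edge where a_ij = a_ji = -1; a double or triple edge where a_ij * a_ji = 2 or 3), the diagram is a chain of 6 nodes with single edges (A_6). One simple-root ordering that puts it in standard form is (alpha_5, alpha_2, alpha_4, alpha_6, alpha_3, alpha_1). So the algebra is type A_6, i.e. sl(7).

A_6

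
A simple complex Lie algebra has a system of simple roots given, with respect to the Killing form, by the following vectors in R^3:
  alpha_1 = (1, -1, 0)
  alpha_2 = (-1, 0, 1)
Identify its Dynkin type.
Compute the Cartan integers a_ij = 2(alpha_i, alpha_j)/(alpha_j, alpha_j); the resulting 2x2 Cartan matrix is
[[2, -1], [-1, 2]].
All simple roots have the same length, so the diagram is simply laced. The associated Dynkin diagram is a chain of 2 nodes with single edges (A_2), so the type is A_2 (the algebra sl(3)).

type A_2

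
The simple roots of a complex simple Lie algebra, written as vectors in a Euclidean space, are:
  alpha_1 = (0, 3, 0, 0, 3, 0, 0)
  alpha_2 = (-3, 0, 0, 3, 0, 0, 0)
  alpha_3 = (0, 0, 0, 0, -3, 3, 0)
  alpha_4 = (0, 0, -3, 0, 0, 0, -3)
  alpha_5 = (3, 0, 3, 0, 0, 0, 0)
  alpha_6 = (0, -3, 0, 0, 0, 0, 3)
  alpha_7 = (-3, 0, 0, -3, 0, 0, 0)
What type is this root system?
type D_7

Compute the Cartan integers a_ij = 2(alpha_i, alpha_j)/(alpha_j, alpha_j); the resulting 7x7 Cartan matrix is
[[2, 0, -1, 0, 0, -1, 0], [0, 2, 0, 0, -1, 0, 0], [-1, 0, 2, 0, 0, 0, 0], [0, 0, 0, 2, -1, -1, 0], [0, -1, 0, -1, 2, 0, -1], [-1, 0, 0, -1, 0, 2, 0], [0, 0, 0, 0, -1, 0, 2]].
All simple roots have the same length, so the diagram is simply laced. The associated Dynkin diagram is a chain of 5 nodes with a fork of two nodes at one end (D_7), so the type is D_7 (the algebra so(14)).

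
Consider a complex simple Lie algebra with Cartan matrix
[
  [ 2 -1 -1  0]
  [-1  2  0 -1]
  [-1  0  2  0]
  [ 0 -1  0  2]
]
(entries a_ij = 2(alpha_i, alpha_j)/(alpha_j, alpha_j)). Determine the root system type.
The matrix has rank 4 with 2's on the diagonal. Reading the off-diagonal entries as Dynkin edges (a single edge where a_ij = a_ji = -1; a double or triple edge where a_ij * a_ji = 2 or 3), the diagram is a chain of 4 nodes with single edges (A_4). One simple-root ordering that puts it in standard form is (alpha_4, alpha_2, alpha_1, alpha_3). So the algebra is type A_4, i.e. sl(5).

A4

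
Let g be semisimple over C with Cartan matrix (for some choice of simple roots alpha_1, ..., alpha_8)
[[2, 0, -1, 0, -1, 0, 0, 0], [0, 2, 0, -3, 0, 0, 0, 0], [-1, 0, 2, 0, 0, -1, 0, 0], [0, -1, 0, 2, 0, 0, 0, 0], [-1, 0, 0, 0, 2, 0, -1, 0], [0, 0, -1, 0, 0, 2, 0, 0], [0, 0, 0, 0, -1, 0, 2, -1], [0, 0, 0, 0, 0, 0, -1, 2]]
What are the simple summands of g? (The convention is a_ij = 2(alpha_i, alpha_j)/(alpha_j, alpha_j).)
A6 ⊕ G2

The diagram associated to this matrix has two connected components: the simple roots {alpha_1, alpha_3, alpha_5, alpha_6, alpha_7, alpha_8} form a chain of 6 nodes with single edges (A_6), and {alpha_2, alpha_4} form two nodes joined by a triple edge (G_2). A semisimple Lie algebra decomposes uniquely as the direct sum of simple ideals, one per connected component of its Dynkin diagram, so g ≅ A_6 ⊕ G_2 (dimension 48 + 14 = 62).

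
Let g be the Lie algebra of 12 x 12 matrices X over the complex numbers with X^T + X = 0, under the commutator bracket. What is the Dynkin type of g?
D_6 (so(12))

This is so(12) with 12 even, which has dimension 12(12-1)/2 = 66 and rank 12/2 = 6. In the classification of classical Lie algebras, the orthogonal algebra so(2n) in an even number of variables has type D_n; here n = 6, so the Dynkin diagram is a chain of 4 nodes with a fork of two nodes at one end (D_6). Hence the type is D_6.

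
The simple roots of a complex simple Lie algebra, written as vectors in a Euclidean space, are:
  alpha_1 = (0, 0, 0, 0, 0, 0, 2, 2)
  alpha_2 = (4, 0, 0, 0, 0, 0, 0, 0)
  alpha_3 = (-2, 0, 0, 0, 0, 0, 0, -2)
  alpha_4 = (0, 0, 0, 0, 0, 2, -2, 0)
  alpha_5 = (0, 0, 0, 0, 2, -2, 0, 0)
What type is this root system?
Compute the Cartan integers a_ij = 2(alpha_i, alpha_j)/(alpha_j, alpha_j); the resulting 5x5 Cartan matrix is
[[2, 0, -1, -1, 0], [0, 2, -2, 0, 0], [-1, -1, 2, 0, 0], [-1, 0, 0, 2, -1], [0, 0, 0, -1, 2]].
The roots have two lengths (squared-length ratio 2:1); the short ones are alpha_{1,3,4,5}. The associated Dynkin diagram is a chain of 5 nodes with a double edge at one end; the terminal node there is the unique long simple root (C_5), so the type is C_5 (the algebra sp(10)).

C5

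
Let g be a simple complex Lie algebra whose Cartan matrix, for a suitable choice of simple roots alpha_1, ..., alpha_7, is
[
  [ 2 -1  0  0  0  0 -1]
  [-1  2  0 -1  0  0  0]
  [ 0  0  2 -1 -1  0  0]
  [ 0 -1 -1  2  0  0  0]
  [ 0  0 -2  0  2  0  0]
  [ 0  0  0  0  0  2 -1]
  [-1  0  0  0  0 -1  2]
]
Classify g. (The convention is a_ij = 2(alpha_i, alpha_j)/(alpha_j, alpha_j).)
type C_7

The matrix has rank 7 with 2's on the diagonal. Reading the off-diagonal entries as Dynkin edges (a single edge where a_ij = a_ji = -1; a double or triple edge where a_ij * a_ji = 2 or 3), the diagram is a chain of 7 nodes with a double edge at one end; the terminal node there is the unique long simple root (C_7). One simple-root ordering that puts it in standard form is (alpha_6, alpha_7, alpha_1, alpha_2, alpha_4, alpha_3, alpha_5). So the algebra is type C_7, i.e. sp(14).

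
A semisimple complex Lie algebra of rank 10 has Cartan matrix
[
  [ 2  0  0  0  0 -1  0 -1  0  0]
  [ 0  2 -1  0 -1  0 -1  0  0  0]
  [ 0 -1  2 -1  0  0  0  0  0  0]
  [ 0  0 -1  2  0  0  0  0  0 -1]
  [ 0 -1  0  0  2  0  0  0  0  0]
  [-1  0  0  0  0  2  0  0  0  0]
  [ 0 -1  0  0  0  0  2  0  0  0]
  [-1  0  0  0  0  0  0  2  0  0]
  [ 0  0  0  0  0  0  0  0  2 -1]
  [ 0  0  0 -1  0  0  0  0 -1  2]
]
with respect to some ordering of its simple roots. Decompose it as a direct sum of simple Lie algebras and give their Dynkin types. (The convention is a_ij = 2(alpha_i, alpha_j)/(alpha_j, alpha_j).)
The diagram associated to this matrix has two connected components: the simple roots {alpha_1, alpha_6, alpha_8} form a chain of 3 nodes with single edges (A_3), and {alpha_2, alpha_3, alpha_4, alpha_5, alpha_7, alpha_9, alpha_10} form a chain of 5 nodes with a fork of two nodes at one end (D_7). A semisimple Lie algebra decomposes uniquely as the direct sum of simple ideals, one per connected component of its Dynkin diagram, so g ≅ A_3 ⊕ D_7 (dimension 15 + 91 = 106).

A_3 (sl(4)) ⊕ D_7 (so(14))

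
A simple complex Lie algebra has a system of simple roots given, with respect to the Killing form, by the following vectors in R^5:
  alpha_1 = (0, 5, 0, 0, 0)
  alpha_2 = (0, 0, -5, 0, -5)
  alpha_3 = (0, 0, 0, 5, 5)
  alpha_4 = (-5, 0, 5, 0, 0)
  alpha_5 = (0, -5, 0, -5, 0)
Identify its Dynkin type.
Compute the Cartan integers a_ij = 2(alpha_i, alpha_j)/(alpha_j, alpha_j); the resulting 5x5 Cartan matrix is
[[2, 0, 0, 0, -1], [0, 2, -1, -1, 0], [0, -1, 2, 0, -1], [0, -1, 0, 2, 0], [-2, 0, -1, 0, 2]].
The roots have two lengths (squared-length ratio 2:1); the short ones are alpha_{1}. The associated Dynkin diagram is a chain of 5 nodes with a double edge at one end; the terminal node there is the unique short simple root (B_5), so the type is B_5 (the algebra so(11)).

B_5 (so(11))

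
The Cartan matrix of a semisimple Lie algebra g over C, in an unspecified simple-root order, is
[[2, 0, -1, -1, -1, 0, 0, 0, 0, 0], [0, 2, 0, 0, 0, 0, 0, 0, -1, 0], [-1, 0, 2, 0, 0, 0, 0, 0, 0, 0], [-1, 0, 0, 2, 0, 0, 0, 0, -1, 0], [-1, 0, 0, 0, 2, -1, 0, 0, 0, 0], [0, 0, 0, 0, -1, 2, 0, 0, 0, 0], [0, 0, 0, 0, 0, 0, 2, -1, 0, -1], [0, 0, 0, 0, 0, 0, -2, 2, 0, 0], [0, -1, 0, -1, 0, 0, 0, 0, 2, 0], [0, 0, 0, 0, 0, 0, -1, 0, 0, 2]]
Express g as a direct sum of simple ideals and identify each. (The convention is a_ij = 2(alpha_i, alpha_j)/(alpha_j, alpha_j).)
C_3 (sp(6)) ⊕ E_7

The diagram associated to this matrix has two connected components: the simple roots {alpha_7, alpha_8, alpha_10} form a chain of 3 nodes with a double edge at one end; the terminal node there is the unique long simple root (C_3), and {alpha_1, alpha_2, alpha_3, alpha_4, alpha_5, alpha_6, alpha_9} form a chain of 6 nodes with one extra node attached to the third node from one end (E_7). A semisimple Lie algebra decomposes uniquely as the direct sum of simple ideals, one per connected component of its Dynkin diagram, so g ≅ C_3 ⊕ E_7 (dimension 21 + 133 = 154).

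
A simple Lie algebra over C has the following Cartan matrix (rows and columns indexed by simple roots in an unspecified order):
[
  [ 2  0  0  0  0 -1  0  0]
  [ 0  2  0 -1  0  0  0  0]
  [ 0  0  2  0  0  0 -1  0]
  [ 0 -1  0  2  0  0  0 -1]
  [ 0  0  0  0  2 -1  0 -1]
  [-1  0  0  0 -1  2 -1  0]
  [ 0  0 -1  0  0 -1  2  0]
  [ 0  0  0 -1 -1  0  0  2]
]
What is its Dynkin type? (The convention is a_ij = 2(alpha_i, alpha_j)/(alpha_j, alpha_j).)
E_8

The matrix has rank 8 with 2's on the diagonal. Reading the off-diagonal entries as Dynkin edges (a single edge where a_ij = a_ji = -1; a double or triple edge where a_ij * a_ji = 2 or 3), the diagram is a chain of 7 nodes with one extra node attached to the third node from one end (E_8). One simple-root ordering that puts it in standard form is (alpha_3, alpha_1, alpha_7, alpha_6, alpha_5, alpha_8, alpha_4, alpha_2). So the algebra is type E_8.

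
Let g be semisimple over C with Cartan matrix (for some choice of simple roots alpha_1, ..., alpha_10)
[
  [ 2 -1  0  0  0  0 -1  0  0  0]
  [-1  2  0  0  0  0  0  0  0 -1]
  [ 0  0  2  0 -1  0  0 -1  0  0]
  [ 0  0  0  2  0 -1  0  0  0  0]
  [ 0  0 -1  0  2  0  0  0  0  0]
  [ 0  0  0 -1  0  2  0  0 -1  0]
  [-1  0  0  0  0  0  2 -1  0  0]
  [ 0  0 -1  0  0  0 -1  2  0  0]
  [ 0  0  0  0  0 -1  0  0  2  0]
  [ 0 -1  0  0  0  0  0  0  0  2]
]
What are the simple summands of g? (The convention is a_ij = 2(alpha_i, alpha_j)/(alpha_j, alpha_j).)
The diagram associated to this matrix has two connected components: the simple roots {alpha_4, alpha_6, alpha_9} form a chain of 3 nodes with single edges (A_3), and {alpha_1, alpha_2, alpha_3, alpha_5, alpha_7, alpha_8, alpha_10} form a chain of 7 nodes with single edges (A_7). A semisimple Lie algebra decomposes uniquely as the direct sum of simple ideals, one per connected component of its Dynkin diagram, so g ≅ A_3 ⊕ A_7 (dimension 15 + 63 = 78).

A_3 (sl(4)) ⊕ A_7 (sl(8))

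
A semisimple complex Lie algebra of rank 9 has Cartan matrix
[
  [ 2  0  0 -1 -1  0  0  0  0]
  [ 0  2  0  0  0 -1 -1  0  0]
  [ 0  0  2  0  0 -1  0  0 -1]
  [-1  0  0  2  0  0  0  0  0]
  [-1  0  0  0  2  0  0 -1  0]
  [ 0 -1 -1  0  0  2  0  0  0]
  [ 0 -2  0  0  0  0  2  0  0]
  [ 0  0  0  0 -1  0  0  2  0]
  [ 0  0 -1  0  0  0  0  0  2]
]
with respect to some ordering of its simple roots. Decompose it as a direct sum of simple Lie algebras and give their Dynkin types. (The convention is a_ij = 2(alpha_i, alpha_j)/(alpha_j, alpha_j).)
A_4 (sl(5)) ⊕ C_5 (sp(10))

The diagram associated to this matrix has two connected components: the simple roots {alpha_1, alpha_4, alpha_5, alpha_8} form a chain of 4 nodes with single edges (A_4), and {alpha_2, alpha_3, alpha_6, alpha_7, alpha_9} form a chain of 5 nodes with a double edge at one end; the terminal node there is the unique long simple root (C_5). A semisimple Lie algebra decomposes uniquely as the direct sum of simple ideals, one per connected component of its Dynkin diagram, so g ≅ A_4 ⊕ C_5 (dimension 24 + 55 = 79).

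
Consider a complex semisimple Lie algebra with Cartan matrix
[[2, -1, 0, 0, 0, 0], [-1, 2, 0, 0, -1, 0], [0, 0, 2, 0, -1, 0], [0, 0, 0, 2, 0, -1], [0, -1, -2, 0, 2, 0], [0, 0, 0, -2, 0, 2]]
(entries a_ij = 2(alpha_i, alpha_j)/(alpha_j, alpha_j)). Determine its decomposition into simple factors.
The diagram associated to this matrix has two connected components: the simple roots {alpha_4, alpha_6} form a chain of 2 nodes with a double edge at one end; the terminal node there is the unique short simple root (B_2), and {alpha_1, alpha_2, alpha_3, alpha_5} form a chain of 4 nodes with a double edge at one end; the terminal node there is the unique short simple root (B_4). A semisimple Lie algebra decomposes uniquely as the direct sum of simple ideals, one per connected component of its Dynkin diagram, so g ≅ B_2 ⊕ B_4 (dimension 10 + 36 = 46).

type B_2 + type B_4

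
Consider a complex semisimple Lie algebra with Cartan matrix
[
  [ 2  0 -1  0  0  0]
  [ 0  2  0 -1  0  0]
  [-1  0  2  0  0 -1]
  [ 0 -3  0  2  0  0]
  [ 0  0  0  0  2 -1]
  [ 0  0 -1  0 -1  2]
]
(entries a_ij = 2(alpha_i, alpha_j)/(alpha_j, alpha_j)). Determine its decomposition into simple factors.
A_4 + G_2

The diagram associated to this matrix has two connected components: the simple roots {alpha_1, alpha_3, alpha_5, alpha_6} form a chain of 4 nodes with single edges (A_4), and {alpha_2, alpha_4} form two nodes joined by a triple edge (G_2). A semisimple Lie algebra decomposes uniquely as the direct sum of simple ideals, one per connected component of its Dynkin diagram, so g ≅ A_4 ⊕ G_2 (dimension 24 + 14 = 38).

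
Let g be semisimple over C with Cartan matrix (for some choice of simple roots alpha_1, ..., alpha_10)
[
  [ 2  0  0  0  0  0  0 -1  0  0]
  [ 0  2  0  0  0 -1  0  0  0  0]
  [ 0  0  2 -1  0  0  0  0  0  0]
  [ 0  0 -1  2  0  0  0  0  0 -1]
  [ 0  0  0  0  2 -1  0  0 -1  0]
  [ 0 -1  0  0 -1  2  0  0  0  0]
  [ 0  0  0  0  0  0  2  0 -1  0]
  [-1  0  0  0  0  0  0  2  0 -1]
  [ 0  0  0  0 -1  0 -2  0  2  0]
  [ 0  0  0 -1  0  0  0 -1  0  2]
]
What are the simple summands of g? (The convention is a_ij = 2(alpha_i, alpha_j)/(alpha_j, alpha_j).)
A5 + B5

The diagram associated to this matrix has two connected components: the simple roots {alpha_1, alpha_3, alpha_4, alpha_8, alpha_10} form a chain of 5 nodes with single edges (A_5), and {alpha_2, alpha_5, alpha_6, alpha_7, alpha_9} form a chain of 5 nodes with a double edge at one end; the terminal node there is the unique short simple root (B_5). A semisimple Lie algebra decomposes uniquely as the direct sum of simple ideals, one per connected component of its Dynkin diagram, so g ≅ A_5 ⊕ B_5 (dimension 35 + 55 = 90).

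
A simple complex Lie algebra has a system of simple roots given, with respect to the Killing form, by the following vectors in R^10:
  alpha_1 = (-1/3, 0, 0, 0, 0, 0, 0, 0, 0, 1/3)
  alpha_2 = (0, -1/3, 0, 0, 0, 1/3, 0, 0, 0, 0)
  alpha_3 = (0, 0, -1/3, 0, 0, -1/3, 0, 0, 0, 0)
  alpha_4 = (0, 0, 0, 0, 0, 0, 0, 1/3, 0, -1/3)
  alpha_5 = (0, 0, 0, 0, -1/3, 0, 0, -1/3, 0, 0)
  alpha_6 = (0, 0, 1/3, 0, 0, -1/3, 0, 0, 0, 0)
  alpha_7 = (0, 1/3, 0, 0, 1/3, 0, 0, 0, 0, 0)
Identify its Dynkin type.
Compute the Cartan integers a_ij = 2(alpha_i, alpha_j)/(alpha_j, alpha_j); the resulting 7x7 Cartan matrix is
[[2, 0, 0, -1, 0, 0, 0], [0, 2, -1, 0, 0, -1, -1], [0, -1, 2, 0, 0, 0, 0], [-1, 0, 0, 2, -1, 0, 0], [0, 0, 0, -1, 2, 0, -1], [0, -1, 0, 0, 0, 2, 0], [0, -1, 0, 0, -1, 0, 2]].
All simple roots have the same length, so the diagram is simply laced. The associated Dynkin diagram is a chain of 5 nodes with a fork of two nodes at one end (D_7), so the type is D_7 (the algebra so(14)).

type D_7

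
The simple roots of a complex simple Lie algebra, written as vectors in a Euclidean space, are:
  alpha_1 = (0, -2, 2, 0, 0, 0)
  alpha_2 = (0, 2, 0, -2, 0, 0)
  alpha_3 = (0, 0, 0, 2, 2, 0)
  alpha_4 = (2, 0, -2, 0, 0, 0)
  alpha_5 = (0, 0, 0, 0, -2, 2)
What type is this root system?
Compute the Cartan integers a_ij = 2(alpha_i, alpha_j)/(alpha_j, alpha_j); the resulting 5x5 Cartan matrix is
[[2, -1, 0, -1, 0], [-1, 2, -1, 0, 0], [0, -1, 2, 0, -1], [-1, 0, 0, 2, 0], [0, 0, -1, 0, 2]].
All simple roots have the same length, so the diagram is simply laced. The associated Dynkin diagram is a chain of 5 nodes with single edges (A_5), so the type is A_5 (the algebra sl(6)).

A_5 (sl(6))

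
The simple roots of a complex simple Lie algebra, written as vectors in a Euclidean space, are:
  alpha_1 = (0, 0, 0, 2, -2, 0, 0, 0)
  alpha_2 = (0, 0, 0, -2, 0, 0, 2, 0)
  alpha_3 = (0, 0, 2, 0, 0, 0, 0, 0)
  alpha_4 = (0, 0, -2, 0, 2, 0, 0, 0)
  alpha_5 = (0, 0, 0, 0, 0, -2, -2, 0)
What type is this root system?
Compute the Cartan integers a_ij = 2(alpha_i, alpha_j)/(alpha_j, alpha_j); the resulting 5x5 Cartan matrix is
[[2, -1, 0, -1, 0], [-1, 2, 0, 0, -1], [0, 0, 2, -1, 0], [-1, 0, -2, 2, 0], [0, -1, 0, 0, 2]].
The roots have two lengths (squared-length ratio 2:1); the short ones are alpha_{3}. The associated Dynkin diagram is a chain of 5 nodes with a double edge at one end; the terminal node there is the unique short simple root (B_5), so the type is B_5 (the algebra so(11)).

type B_5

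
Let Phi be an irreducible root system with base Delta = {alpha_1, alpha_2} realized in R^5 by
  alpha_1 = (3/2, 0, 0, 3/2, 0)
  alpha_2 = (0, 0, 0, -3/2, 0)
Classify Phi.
Compute the Cartan integers a_ij = 2(alpha_i, alpha_j)/(alpha_j, alpha_j); the resulting 2x2 Cartan matrix is
[[2, -2], [-1, 2]].
The roots have two lengths (squared-length ratio 2:1); the short ones are alpha_{2}. The associated Dynkin diagram is a chain of 2 nodes with a double edge at one end; the terminal node there is the unique short simple root (B_2), so the type is B_2 (the algebra so(5)).

B2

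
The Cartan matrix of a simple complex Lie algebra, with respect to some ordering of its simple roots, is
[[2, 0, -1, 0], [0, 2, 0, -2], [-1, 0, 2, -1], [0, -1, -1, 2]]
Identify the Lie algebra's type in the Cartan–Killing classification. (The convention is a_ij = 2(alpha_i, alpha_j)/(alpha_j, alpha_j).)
The matrix has rank 4 with 2's on the diagonal. Reading the off-diagonal entries as Dynkin edges (a single edge where a_ij = a_ji = -1; a double or triple edge where a_ij * a_ji = 2 or 3), the diagram is a chain of 4 nodes with a double edge at one end; the terminal node there is the unique long simple root (C_4). One simple-root ordering that puts it in standard form is (alpha_1, alpha_3, alpha_4, alpha_2). So the algebra is type C_4, i.e. sp(8).

type C_4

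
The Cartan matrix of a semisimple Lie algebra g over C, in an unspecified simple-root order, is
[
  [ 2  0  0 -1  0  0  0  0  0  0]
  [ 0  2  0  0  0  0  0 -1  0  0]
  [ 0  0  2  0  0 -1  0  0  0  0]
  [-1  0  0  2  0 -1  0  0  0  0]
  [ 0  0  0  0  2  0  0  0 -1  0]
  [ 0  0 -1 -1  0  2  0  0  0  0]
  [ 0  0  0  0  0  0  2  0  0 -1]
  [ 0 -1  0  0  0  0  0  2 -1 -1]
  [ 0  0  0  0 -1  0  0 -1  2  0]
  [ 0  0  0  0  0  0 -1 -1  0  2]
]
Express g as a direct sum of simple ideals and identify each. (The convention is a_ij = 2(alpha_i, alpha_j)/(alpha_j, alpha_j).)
The diagram associated to this matrix has two connected components: the simple roots {alpha_1, alpha_3, alpha_4, alpha_6} form a chain of 4 nodes with single edges (A_4), and {alpha_2, alpha_5, alpha_7, alpha_8, alpha_9, alpha_10} form a chain of 5 nodes with one extra node attached to the third node from one end (E_6). A semisimple Lie algebra decomposes uniquely as the direct sum of simple ideals, one per connected component of its Dynkin diagram, so g ≅ A_4 ⊕ E_6 (dimension 24 + 78 = 102).

A_4 (sl(5)) ⊕ E_6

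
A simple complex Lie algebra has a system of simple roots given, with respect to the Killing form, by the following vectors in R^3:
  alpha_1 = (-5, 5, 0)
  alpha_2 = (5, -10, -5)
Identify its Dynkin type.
Compute the Cartan integers a_ij = 2(alpha_i, alpha_j)/(alpha_j, alpha_j); the resulting 2x2 Cartan matrix is
[[2, -1], [-3, 2]].
The roots have two lengths (squared-length ratio 3:1); the short ones are alpha_{1}. The associated Dynkin diagram is two nodes joined by a triple edge (G_2), so the type is G_2.

G2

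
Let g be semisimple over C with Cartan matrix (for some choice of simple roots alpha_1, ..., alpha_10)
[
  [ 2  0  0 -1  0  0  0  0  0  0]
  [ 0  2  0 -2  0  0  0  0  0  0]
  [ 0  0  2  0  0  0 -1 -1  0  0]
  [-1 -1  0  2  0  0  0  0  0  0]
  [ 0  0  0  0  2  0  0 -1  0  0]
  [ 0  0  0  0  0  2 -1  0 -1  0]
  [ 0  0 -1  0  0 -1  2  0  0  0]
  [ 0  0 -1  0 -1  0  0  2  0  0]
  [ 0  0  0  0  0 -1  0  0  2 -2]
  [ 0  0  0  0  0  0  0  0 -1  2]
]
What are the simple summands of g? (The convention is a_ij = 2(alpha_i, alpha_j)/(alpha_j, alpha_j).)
The diagram associated to this matrix has two connected components: the simple roots {alpha_3, alpha_5, alpha_6, alpha_7, alpha_8, alpha_9, alpha_10} form a chain of 7 nodes with a double edge at one end; the terminal node there is the unique short simple root (B_7), and {alpha_1, alpha_2, alpha_4} form a chain of 3 nodes with a double edge at one end; the terminal node there is the unique long simple root (C_3). A semisimple Lie algebra decomposes uniquely as the direct sum of simple ideals, one per connected component of its Dynkin diagram, so g ≅ B_7 ⊕ C_3 (dimension 105 + 21 = 126).

B_7 ⊕ C_3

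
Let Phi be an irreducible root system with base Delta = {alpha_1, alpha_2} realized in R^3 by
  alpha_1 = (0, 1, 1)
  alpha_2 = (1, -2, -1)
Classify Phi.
Compute the Cartan integers a_ij = 2(alpha_i, alpha_j)/(alpha_j, alpha_j); the resulting 2x2 Cartan matrix is
[[2, -1], [-3, 2]].
The roots have two lengths (squared-length ratio 3:1); the short ones are alpha_{1}. The associated Dynkin diagram is two nodes joined by a triple edge (G_2), so the type is G_2.

G2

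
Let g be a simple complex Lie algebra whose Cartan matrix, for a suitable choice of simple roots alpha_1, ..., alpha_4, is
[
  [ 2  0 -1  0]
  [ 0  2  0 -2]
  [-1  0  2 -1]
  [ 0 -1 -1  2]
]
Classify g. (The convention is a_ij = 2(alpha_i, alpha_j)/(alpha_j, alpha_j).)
C_4

The matrix has rank 4 with 2's on the diagonal. Reading the off-diagonal entries as Dynkin edges (a single edge where a_ij = a_ji = -1; a double or triple edge where a_ij * a_ji = 2 or 3), the diagram is a chain of 4 nodes with a double edge at one end; the terminal node there is the unique long simple root (C_4). One simple-root ordering that puts it in standard form is (alpha_1, alpha_3, alpha_4, alpha_2). So the algebra is type C_4, i.e. sp(8).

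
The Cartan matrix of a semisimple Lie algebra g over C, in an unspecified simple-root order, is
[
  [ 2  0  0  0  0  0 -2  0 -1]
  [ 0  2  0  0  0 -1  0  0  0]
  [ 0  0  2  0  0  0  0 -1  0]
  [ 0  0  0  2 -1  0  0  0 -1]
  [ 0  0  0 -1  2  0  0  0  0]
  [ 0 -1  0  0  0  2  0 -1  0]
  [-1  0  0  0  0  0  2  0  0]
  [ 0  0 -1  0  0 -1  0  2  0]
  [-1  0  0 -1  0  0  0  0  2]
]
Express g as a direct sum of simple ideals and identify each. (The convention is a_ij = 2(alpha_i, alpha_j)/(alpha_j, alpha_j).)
The diagram associated to this matrix has two connected components: the simple roots {alpha_2, alpha_3, alpha_6, alpha_8} form a chain of 4 nodes with single edges (A_4), and {alpha_1, alpha_4, alpha_5, alpha_7, alpha_9} form a chain of 5 nodes with a double edge at one end; the terminal node there is the unique short simple root (B_5). A semisimple Lie algebra decomposes uniquely as the direct sum of simple ideals, one per connected component of its Dynkin diagram, so g ≅ A_4 ⊕ B_5 (dimension 24 + 55 = 79).

type A_4 ⊕ type B_5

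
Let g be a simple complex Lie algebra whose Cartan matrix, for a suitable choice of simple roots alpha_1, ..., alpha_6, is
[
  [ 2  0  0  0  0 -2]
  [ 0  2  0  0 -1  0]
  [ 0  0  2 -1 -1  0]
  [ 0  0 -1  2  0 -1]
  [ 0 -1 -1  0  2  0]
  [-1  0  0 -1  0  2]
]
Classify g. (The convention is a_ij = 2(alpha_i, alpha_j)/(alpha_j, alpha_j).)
C_6

The matrix has rank 6 with 2's on the diagonal. Reading the off-diagonal entries as Dynkin edges (a single edge where a_ij = a_ji = -1; a double or triple edge where a_ij * a_ji = 2 or 3), the diagram is a chain of 6 nodes with a double edge at one end; the terminal node there is the unique long simple root (C_6). One simple-root ordering that puts it in standard form is (alpha_2, alpha_5, alpha_3, alpha_4, alpha_6, alpha_1). So the algebra is type C_6, i.e. sp(12).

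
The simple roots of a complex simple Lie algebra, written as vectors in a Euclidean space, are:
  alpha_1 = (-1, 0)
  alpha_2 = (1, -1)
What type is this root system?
B_2

Compute the Cartan integers a_ij = 2(alpha_i, alpha_j)/(alpha_j, alpha_j); the resulting 2x2 Cartan matrix is
[[2, -1], [-2, 2]].
The roots have two lengths (squared-length ratio 2:1); the short ones are alpha_{1}. The associated Dynkin diagram is a chain of 2 nodes with a double edge at one end; the terminal node there is the unique short simple root (B_2), so the type is B_2 (the algebra so(5)).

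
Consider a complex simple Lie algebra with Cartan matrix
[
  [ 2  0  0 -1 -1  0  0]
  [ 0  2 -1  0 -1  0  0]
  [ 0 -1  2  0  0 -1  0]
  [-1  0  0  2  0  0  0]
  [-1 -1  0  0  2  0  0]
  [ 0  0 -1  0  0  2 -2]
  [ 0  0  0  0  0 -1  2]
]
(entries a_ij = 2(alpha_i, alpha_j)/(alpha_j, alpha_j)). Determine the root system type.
type B_7

The matrix has rank 7 with 2's on the diagonal. Reading the off-diagonal entries as Dynkin edges (a single edge where a_ij = a_ji = -1; a double or triple edge where a_ij * a_ji = 2 or 3), the diagram is a chain of 7 nodes with a double edge at one end; the terminal node there is the unique short simple root (B_7). One simple-root ordering that puts it in standard form is (alpha_4, alpha_1, alpha_5, alpha_2, alpha_3, alpha_6, alpha_7). So the algebra is type B_7, i.e. so(15).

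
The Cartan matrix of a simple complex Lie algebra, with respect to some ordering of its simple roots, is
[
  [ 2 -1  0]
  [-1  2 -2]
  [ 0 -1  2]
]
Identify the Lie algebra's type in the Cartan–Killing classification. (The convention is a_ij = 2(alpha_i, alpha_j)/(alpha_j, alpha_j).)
B_3 (so(7))

The matrix has rank 3 with 2's on the diagonal. Reading the off-diagonal entries as Dynkin edges (a single edge where a_ij = a_ji = -1; a double or triple edge where a_ij * a_ji = 2 or 3), the diagram is a chain of 3 nodes with a double edge at one end; the terminal node there is the unique short simple root (B_3). One simple-root ordering that puts it in standard form is (alpha_1, alpha_2, alpha_3). So the algebra is type B_3, i.e. so(7).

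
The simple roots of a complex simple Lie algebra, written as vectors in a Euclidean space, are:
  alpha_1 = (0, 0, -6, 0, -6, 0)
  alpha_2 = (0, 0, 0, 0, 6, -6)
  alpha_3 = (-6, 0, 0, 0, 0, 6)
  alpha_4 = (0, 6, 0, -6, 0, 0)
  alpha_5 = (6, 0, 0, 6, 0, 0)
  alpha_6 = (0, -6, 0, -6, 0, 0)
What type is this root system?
Compute the Cartan integers a_ij = 2(alpha_i, alpha_j)/(alpha_j, alpha_j); the resulting 6x6 Cartan matrix is
[[2, -1, 0, 0, 0, 0], [-1, 2, -1, 0, 0, 0], [0, -1, 2, 0, -1, 0], [0, 0, 0, 2, -1, 0], [0, 0, -1, -1, 2, -1], [0, 0, 0, 0, -1, 2]].
All simple roots have the same length, so the diagram is simply laced. The associated Dynkin diagram is a chain of 4 nodes with a fork of two nodes at one end (D_6), so the type is D_6 (the algebra so(12)).

type D_6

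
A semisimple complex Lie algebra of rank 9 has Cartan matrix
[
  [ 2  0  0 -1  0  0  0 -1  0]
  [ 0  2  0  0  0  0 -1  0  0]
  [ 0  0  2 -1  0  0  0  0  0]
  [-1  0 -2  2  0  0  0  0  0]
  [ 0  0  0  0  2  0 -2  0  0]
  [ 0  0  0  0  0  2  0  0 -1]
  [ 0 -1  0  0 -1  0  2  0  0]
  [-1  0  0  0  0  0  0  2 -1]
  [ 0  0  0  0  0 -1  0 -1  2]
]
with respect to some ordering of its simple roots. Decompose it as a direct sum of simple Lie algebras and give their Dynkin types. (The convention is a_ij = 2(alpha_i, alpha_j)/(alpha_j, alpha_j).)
B6 ⊕ C3

The diagram associated to this matrix has two connected components: the simple roots {alpha_1, alpha_3, alpha_4, alpha_6, alpha_8, alpha_9} form a chain of 6 nodes with a double edge at one end; the terminal node there is the unique short simple root (B_6), and {alpha_2, alpha_5, alpha_7} form a chain of 3 nodes with a double edge at one end; the terminal node there is the unique long simple root (C_3). A semisimple Lie algebra decomposes uniquely as the direct sum of simple ideals, one per connected component of its Dynkin diagram, so g ≅ B_6 ⊕ C_3 (dimension 78 + 21 = 99).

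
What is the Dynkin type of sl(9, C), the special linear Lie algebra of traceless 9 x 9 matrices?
This is sl(9), which has dimension 9^2 - 1 = 80 and rank 9 - 1 = 8 (a Cartan subalgebra is the diagonal traceless matrices). In the classification of classical Lie algebras, the special linear algebra sl(n+1) has type A_n; here n = 8, so the Dynkin diagram is a chain of 8 nodes with single edges (A_8). Hence the type is A_8.

A_8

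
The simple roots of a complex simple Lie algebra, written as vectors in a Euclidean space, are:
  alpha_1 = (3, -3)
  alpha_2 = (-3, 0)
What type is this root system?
B_2

Compute the Cartan integers a_ij = 2(alpha_i, alpha_j)/(alpha_j, alpha_j); the resulting 2x2 Cartan matrix is
[[2, -2], [-1, 2]].
The roots have two lengths (squared-length ratio 2:1); the short ones are alpha_{2}. The associated Dynkin diagram is a chain of 2 nodes with a double edge at one end; the terminal node there is the unique short simple root (B_2), so the type is B_2 (the algebra so(5)).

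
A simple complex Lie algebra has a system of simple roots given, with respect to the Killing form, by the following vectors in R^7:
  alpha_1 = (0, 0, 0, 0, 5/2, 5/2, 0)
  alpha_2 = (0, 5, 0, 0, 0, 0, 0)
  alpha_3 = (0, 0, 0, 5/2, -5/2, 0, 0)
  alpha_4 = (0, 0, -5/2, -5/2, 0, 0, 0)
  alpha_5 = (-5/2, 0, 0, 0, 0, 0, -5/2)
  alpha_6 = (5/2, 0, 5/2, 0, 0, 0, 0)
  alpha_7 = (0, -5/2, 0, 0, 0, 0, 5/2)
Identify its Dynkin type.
C_7

Compute the Cartan integers a_ij = 2(alpha_i, alpha_j)/(alpha_j, alpha_j); the resulting 7x7 Cartan matrix is
[[2, 0, -1, 0, 0, 0, 0], [0, 2, 0, 0, 0, 0, -2], [-1, 0, 2, -1, 0, 0, 0], [0, 0, -1, 2, 0, -1, 0], [0, 0, 0, 0, 2, -1, -1], [0, 0, 0, -1, -1, 2, 0], [0, -1, 0, 0, -1, 0, 2]].
The roots have two lengths (squared-length ratio 2:1); the short ones are alpha_{1,3,4,5,6,7}. The associated Dynkin diagram is a chain of 7 nodes with a double edge at one end; the terminal node there is the unique long simple root (C_7), so the type is C_7 (the algebra sp(14)).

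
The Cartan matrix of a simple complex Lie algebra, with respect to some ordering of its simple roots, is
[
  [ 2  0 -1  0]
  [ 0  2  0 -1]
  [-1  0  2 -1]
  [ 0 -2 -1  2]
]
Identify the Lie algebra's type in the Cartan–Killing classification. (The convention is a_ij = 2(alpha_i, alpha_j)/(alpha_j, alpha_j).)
B4

The matrix has rank 4 with 2's on the diagonal. Reading the off-diagonal entries as Dynkin edges (a single edge where a_ij = a_ji = -1; a double or triple edge where a_ij * a_ji = 2 or 3), the diagram is a chain of 4 nodes with a double edge at one end; the terminal node there is the unique short simple root (B_4). One simple-root ordering that puts it in standard form is (alpha_1, alpha_3, alpha_4, alpha_2). So the algebra is type B_4, i.e. so(9).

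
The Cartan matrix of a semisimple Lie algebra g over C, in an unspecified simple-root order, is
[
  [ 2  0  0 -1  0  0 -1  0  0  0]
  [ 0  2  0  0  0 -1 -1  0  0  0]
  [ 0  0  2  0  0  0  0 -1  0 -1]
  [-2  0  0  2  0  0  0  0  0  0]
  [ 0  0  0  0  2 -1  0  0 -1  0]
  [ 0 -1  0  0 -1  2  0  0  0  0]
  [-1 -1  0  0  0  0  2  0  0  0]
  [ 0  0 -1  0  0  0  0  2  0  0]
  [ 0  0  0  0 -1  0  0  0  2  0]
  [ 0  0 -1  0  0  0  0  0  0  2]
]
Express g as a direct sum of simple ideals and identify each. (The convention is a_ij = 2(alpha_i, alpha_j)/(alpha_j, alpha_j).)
The diagram associated to this matrix has two connected components: the simple roots {alpha_3, alpha_8, alpha_10} form a chain of 3 nodes with single edges (A_3), and {alpha_1, alpha_2, alpha_4, alpha_5, alpha_6, alpha_7, alpha_9} form a chain of 7 nodes with a double edge at one end; the terminal node there is the unique long simple root (C_7). A semisimple Lie algebra decomposes uniquely as the direct sum of simple ideals, one per connected component of its Dynkin diagram, so g ≅ A_3 ⊕ C_7 (dimension 15 + 105 = 120).

type A_3 + type C_7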